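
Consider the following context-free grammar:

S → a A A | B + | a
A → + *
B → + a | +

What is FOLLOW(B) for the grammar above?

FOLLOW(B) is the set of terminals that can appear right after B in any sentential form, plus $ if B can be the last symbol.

We compute FOLLOW(B) using the standard algorithm.
FOLLOW(S) starts with {$}.
FIRST(A) = {+}
FIRST(B) = {+}
FIRST(S) = {+, a}
FOLLOW(A) = {$, +}
FOLLOW(B) = {+}
FOLLOW(S) = {$}
Therefore, FOLLOW(B) = {+}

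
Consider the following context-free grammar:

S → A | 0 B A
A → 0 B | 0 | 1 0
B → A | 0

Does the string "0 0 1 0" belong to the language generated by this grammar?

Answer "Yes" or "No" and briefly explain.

Yes - a valid derivation exists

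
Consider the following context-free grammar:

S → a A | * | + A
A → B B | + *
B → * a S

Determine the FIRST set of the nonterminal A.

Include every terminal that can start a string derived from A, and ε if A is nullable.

We compute FIRST(A) using the standard algorithm.
FIRST(A) = {*, +}
FIRST(B) = {*}
FIRST(S) = {*, +, a}
Therefore, FIRST(A) = {*, +}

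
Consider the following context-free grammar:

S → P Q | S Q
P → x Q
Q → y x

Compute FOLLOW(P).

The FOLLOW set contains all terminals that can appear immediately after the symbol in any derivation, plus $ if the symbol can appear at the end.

We compute FOLLOW(P) using the standard algorithm.
FOLLOW(S) starts with {$}.
FIRST(P) = {x}
FIRST(Q) = {y}
FIRST(S) = {x}
FOLLOW(P) = {y}
FOLLOW(Q) = {$, y}
FOLLOW(S) = {$, y}
Therefore, FOLLOW(P) = {y}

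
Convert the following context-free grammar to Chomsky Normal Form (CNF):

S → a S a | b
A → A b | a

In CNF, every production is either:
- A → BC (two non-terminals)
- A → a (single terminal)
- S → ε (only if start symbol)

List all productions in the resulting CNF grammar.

TA → a; S → b; TB → b; A → a; S → TA X0; X0 → S TA; A → A TB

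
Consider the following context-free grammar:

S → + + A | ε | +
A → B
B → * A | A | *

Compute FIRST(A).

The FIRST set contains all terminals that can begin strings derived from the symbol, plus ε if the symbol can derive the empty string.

We compute FIRST(A) using the standard algorithm.
FIRST(A) = {*}
FIRST(B) = {*}
FIRST(S) = {+, ε}
Therefore, FIRST(A) = {*}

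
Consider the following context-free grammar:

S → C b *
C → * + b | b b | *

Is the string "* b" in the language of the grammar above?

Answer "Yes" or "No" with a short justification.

No - no valid derivation exists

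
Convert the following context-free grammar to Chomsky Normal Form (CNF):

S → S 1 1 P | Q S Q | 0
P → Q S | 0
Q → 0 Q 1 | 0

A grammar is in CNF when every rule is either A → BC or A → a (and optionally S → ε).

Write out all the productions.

T1 → 1; S → 0; P → 0; T0 → 0; Q → 0; S → S X0; X0 → T1 X1; X1 → T1 P; S → Q X2; X2 → S Q; P → Q S; Q → T0 X3; X3 → Q T1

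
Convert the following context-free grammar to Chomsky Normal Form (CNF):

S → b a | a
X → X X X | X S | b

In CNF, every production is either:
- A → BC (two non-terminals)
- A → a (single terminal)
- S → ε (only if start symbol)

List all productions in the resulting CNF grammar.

TB → b; TA → a; S → a; X → b; S → TB TA; X → X X0; X0 → X X; X → X S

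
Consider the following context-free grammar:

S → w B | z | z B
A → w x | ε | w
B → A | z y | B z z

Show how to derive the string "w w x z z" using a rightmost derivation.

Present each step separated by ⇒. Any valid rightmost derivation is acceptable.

S ⇒ w B ⇒ w B z z ⇒ w A z z ⇒ w w x z z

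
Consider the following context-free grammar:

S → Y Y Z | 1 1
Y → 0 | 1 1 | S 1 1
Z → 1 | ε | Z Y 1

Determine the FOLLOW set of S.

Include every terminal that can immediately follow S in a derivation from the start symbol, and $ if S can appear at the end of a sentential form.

We compute FOLLOW(S) using the standard algorithm.
FOLLOW(S) starts with {$}.
FIRST(S) = {0, 1}
FIRST(Y) = {0, 1}
FIRST(Z) = {0, 1, ε}
FOLLOW(S) = {$, 1}
FOLLOW(Y) = {$, 0, 1}
FOLLOW(Z) = {$, 0, 1}
Therefore, FOLLOW(S) = {$, 1}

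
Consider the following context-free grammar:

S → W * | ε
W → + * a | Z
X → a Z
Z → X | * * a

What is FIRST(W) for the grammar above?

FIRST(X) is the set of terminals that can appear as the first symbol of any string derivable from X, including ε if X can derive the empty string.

We compute FIRST(W) using the standard algorithm.
FIRST(S) = {*, +, a, ε}
FIRST(W) = {*, +, a}
FIRST(X) = {a}
FIRST(Z) = {*, a}
Therefore, FIRST(W) = {*, +, a}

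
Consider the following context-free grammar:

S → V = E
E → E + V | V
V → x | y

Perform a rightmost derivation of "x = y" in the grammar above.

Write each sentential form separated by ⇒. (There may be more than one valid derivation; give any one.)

S ⇒ V = E ⇒ V = V ⇒ V = y ⇒ x = y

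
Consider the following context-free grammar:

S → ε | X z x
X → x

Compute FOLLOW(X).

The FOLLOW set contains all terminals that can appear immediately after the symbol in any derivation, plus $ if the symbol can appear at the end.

We compute FOLLOW(X) using the standard algorithm.
FOLLOW(S) starts with {$}.
FIRST(S) = {x, ε}
FIRST(X) = {x}
FOLLOW(S) = {$}
FOLLOW(X) = {z}
Therefore, FOLLOW(X) = {z}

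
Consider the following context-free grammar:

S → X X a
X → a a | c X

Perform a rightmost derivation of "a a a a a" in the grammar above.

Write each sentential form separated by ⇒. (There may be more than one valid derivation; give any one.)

S ⇒ X X a ⇒ X a a a ⇒ a a a a a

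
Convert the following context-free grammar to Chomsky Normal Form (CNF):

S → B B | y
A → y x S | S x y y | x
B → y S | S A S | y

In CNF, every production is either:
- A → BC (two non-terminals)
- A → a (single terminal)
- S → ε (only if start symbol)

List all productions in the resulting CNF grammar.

S → y; TY → y; TX → x; A → x; B → y; S → B B; A → TY X0; X0 → TX S; A → S X1; X1 → TX X2; X2 → TY TY; B → TY S; B → S X3; X3 → A S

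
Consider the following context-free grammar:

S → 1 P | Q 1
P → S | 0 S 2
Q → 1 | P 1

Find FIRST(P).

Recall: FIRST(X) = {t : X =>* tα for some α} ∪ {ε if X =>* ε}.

We compute FIRST(P) using the standard algorithm.
FIRST(P) = {0, 1}
FIRST(Q) = {0, 1}
FIRST(S) = {0, 1}
Therefore, FIRST(P) = {0, 1}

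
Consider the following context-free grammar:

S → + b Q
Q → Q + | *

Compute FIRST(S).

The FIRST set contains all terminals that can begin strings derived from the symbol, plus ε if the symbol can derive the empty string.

We compute FIRST(S) using the standard algorithm.
FIRST(Q) = {*}
FIRST(S) = {+}
Therefore, FIRST(S) = {+}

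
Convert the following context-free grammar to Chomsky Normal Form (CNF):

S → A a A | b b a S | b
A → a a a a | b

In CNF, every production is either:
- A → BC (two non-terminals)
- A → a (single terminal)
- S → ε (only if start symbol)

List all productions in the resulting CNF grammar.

TA → a; TB → b; S → b; A → b; S → A X0; X0 → TA A; S → TB X1; X1 → TB X2; X2 → TA S; A → TA X3; X3 → TA X4; X4 → TA TA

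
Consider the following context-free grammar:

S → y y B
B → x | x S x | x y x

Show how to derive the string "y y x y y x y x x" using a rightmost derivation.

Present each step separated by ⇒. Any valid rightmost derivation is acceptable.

S ⇒ y y B ⇒ y y x S x ⇒ y y x y y B x ⇒ y y x y y x y x x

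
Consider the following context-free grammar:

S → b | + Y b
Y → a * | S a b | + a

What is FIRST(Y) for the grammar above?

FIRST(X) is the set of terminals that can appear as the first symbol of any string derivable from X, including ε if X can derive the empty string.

We compute FIRST(Y) using the standard algorithm.
FIRST(S) = {+, b}
FIRST(Y) = {+, a, b}
Therefore, FIRST(Y) = {+, a, b}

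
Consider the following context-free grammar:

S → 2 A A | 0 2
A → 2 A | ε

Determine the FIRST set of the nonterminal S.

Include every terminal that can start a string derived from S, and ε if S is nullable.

We compute FIRST(S) using the standard algorithm.
FIRST(A) = {2, ε}
FIRST(S) = {0, 2}
Therefore, FIRST(S) = {0, 2}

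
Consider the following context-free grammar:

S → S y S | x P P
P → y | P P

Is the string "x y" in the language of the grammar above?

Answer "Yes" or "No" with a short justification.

No - no valid derivation exists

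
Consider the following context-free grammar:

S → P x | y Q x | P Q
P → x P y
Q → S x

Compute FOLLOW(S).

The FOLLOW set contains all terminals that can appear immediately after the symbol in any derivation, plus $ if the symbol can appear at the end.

We compute FOLLOW(S) using the standard algorithm.
FOLLOW(S) starts with {$}.
FIRST(P) = {x}
FIRST(Q) = {x, y}
FIRST(S) = {x, y}
FOLLOW(P) = {x, y}
FOLLOW(Q) = {$, x}
FOLLOW(S) = {$, x}
Therefore, FOLLOW(S) = {$, x}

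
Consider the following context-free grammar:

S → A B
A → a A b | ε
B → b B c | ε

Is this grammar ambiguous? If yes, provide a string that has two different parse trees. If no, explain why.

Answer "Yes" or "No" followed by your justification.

No - the grammar is unambiguous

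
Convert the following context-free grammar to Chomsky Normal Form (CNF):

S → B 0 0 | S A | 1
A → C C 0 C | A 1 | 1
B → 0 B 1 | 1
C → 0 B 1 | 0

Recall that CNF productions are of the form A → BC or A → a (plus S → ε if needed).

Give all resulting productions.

T0 → 0; S → 1; T1 → 1; A → 1; B → 1; C → 0; S → B X0; X0 → T0 T0; S → S A; A → C X1; X1 → C X2; X2 → T0 C; A → A T1; B → T0 X3; X3 → B T1; C → T0 X4; X4 → B T1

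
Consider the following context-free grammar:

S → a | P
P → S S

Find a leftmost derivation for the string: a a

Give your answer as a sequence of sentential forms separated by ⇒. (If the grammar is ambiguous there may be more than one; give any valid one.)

S ⇒ P ⇒ S S ⇒ a S ⇒ a a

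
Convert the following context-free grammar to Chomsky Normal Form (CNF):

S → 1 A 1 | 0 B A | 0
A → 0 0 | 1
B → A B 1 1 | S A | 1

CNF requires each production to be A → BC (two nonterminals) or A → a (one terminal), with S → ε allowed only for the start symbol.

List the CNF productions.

T1 → 1; T0 → 0; S → 0; A → 1; B → 1; S → T1 X0; X0 → A T1; S → T0 X1; X1 → B A; A → T0 T0; B → A X2; X2 → B X3; X3 → T1 T1; B → S A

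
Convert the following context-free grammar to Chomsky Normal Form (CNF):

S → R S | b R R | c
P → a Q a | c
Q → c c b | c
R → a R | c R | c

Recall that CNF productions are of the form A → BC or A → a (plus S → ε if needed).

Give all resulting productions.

TB → b; S → c; TA → a; P → c; TC → c; Q → c; R → c; S → R S; S → TB X0; X0 → R R; P → TA X1; X1 → Q TA; Q → TC X2; X2 → TC TB; R → TA R; R → TC R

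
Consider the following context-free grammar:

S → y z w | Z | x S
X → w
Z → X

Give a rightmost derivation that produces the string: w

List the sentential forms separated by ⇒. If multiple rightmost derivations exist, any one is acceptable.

S ⇒ Z ⇒ X ⇒ w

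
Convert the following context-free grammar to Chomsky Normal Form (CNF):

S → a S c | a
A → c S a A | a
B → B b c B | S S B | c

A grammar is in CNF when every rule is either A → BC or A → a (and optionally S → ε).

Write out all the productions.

TA → a; TC → c; S → a; A → a; TB → b; B → c; S → TA X0; X0 → S TC; A → TC X1; X1 → S X2; X2 → TA A; B → B X3; X3 → TB X4; X4 → TC B; B → S X5; X5 → S B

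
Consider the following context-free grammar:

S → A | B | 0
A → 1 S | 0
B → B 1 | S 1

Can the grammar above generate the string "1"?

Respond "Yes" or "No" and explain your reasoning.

No - no valid derivation exists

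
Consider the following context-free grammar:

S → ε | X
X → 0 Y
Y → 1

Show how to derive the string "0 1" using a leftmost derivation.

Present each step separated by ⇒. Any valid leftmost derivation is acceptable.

S ⇒ X ⇒ 0 Y ⇒ 0 1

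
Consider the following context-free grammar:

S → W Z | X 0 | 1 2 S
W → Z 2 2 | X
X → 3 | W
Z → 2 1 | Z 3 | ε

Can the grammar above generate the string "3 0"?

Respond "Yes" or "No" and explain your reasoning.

Yes - a valid derivation exists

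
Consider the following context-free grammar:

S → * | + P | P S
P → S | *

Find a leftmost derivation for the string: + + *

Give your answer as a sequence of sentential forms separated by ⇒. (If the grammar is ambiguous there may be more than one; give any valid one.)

S ⇒ + P ⇒ + S ⇒ + + P ⇒ + + *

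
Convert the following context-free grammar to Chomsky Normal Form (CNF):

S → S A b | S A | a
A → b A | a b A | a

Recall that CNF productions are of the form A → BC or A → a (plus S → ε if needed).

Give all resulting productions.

TB → b; S → a; TA → a; A → a; S → S X0; X0 → A TB; S → S A; A → TB A; A → TA X1; X1 → TB A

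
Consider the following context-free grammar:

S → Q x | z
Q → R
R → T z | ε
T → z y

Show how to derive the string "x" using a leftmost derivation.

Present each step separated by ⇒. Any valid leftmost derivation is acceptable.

S ⇒ Q x ⇒ R x ⇒ x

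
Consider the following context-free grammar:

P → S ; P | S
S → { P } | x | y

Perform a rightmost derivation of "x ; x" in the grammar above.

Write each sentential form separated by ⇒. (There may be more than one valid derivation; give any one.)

P ⇒ S ; P ⇒ S ; S ⇒ S ; x ⇒ x ; x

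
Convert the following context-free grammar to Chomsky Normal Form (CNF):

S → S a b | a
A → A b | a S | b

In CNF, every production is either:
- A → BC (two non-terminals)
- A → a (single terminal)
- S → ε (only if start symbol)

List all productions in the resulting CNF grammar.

TA → a; TB → b; S → a; A → b; S → S X0; X0 → TA TB; A → A TB; A → TA S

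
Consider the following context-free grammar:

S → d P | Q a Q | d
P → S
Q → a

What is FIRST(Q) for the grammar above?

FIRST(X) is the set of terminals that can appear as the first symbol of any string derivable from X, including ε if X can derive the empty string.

We compute FIRST(Q) using the standard algorithm.
FIRST(P) = {a, d}
FIRST(Q) = {a}
FIRST(S) = {a, d}
Therefore, FIRST(Q) = {a}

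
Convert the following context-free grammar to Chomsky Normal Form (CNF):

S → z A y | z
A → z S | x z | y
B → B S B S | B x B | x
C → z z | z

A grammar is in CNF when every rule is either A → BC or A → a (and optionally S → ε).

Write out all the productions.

TZ → z; TY → y; S → z; TX → x; A → y; B → x; C → z; S → TZ X0; X0 → A TY; A → TZ S; A → TX TZ; B → B X1; X1 → S X2; X2 → B S; B → B X3; X3 → TX B; C → TZ TZ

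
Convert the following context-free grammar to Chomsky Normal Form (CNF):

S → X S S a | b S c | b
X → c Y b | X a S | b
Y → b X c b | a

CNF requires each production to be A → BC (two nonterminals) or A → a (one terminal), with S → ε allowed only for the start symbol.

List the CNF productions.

TA → a; TB → b; TC → c; S → b; X → b; Y → a; S → X X0; X0 → S X1; X1 → S TA; S → TB X2; X2 → S TC; X → TC X3; X3 → Y TB; X → X X4; X4 → TA S; Y → TB X5; X5 → X X6; X6 → TC TB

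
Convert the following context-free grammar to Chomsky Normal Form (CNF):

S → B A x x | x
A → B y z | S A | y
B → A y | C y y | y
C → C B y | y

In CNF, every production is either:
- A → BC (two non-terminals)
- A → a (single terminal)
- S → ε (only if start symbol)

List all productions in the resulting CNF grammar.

TX → x; S → x; TY → y; TZ → z; A → y; B → y; C → y; S → B X0; X0 → A X1; X1 → TX TX; A → B X2; X2 → TY TZ; A → S A; B → A TY; B → C X3; X3 → TY TY; C → C X4; X4 → B TY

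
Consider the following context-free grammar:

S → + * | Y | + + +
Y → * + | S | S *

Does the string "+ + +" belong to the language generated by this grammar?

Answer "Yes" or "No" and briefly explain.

Yes - a valid derivation exists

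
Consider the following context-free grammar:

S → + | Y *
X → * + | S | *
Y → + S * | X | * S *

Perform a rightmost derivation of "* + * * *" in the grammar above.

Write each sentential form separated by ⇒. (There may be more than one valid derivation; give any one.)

S ⇒ Y * ⇒ X * ⇒ S * ⇒ Y * * ⇒ * S * * * ⇒ * + * * *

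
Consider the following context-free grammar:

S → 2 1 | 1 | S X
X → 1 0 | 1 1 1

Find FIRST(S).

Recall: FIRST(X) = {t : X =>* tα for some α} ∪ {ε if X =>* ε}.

We compute FIRST(S) using the standard algorithm.
FIRST(S) = {1, 2}
FIRST(X) = {1}
Therefore, FIRST(S) = {1, 2}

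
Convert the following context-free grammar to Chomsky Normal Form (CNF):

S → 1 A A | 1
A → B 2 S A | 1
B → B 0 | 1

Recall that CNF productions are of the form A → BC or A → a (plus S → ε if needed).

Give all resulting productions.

T1 → 1; S → 1; T2 → 2; A → 1; T0 → 0; B → 1; S → T1 X0; X0 → A A; A → B X1; X1 → T2 X2; X2 → S A; B → B T0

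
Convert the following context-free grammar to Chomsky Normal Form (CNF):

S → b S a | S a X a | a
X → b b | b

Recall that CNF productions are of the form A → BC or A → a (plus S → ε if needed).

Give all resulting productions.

TB → b; TA → a; S → a; X → b; S → TB X0; X0 → S TA; S → S X1; X1 → TA X2; X2 → X TA; X → TB TB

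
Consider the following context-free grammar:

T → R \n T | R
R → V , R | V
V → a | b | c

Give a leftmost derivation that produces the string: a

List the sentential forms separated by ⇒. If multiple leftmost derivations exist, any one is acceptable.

T ⇒ R ⇒ V ⇒ a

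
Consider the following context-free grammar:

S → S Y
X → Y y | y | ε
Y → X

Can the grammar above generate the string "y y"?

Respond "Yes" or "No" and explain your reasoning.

No - no valid derivation exists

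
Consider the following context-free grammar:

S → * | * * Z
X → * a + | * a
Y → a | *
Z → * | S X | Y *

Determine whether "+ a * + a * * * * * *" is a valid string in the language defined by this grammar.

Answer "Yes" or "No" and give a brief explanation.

No - no valid derivation exists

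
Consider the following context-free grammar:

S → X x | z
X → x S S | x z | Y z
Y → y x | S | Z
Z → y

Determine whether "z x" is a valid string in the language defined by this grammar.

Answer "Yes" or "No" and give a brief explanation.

No - no valid derivation exists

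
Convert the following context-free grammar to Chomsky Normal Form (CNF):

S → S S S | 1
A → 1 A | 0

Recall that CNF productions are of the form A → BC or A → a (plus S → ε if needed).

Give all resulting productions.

S → 1; T1 → 1; A → 0; S → S X0; X0 → S S; A → T1 A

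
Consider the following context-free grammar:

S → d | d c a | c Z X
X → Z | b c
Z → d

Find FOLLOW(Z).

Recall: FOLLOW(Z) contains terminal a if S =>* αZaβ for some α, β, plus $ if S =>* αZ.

We compute FOLLOW(Z) using the standard algorithm.
FOLLOW(S) starts with {$}.
FIRST(S) = {c, d}
FIRST(X) = {b, d}
FIRST(Z) = {d}
FOLLOW(S) = {$}
FOLLOW(X) = {$}
FOLLOW(Z) = {$, b, d}
Therefore, FOLLOW(Z) = {$, b, d}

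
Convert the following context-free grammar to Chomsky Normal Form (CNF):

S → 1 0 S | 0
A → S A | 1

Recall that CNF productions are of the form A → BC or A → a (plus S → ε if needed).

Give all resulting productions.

T1 → 1; T0 → 0; S → 0; A → 1; S → T1 X0; X0 → T0 S; A → S A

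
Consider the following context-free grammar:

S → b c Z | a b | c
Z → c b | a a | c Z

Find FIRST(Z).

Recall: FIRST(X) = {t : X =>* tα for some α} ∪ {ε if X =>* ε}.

We compute FIRST(Z) using the standard algorithm.
FIRST(S) = {a, b, c}
FIRST(Z) = {a, c}
Therefore, FIRST(Z) = {a, c}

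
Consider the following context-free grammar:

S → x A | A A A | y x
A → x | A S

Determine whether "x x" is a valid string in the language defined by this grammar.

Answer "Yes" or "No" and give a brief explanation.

Yes - a valid derivation exists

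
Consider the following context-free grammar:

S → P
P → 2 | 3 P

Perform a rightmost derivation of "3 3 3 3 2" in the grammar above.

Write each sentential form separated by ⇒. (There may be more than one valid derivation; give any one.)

S ⇒ P ⇒ 3 P ⇒ 3 3 P ⇒ 3 3 3 P ⇒ 3 3 3 3 P ⇒ 3 3 3 3 2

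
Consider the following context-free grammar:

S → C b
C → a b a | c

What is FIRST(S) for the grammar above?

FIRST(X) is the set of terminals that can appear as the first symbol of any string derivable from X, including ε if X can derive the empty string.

We compute FIRST(S) using the standard algorithm.
FIRST(C) = {a, c}
FIRST(S) = {a, c}
Therefore, FIRST(S) = {a, c}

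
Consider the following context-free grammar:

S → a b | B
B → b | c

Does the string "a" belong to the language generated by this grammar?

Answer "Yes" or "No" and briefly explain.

No - no valid derivation exists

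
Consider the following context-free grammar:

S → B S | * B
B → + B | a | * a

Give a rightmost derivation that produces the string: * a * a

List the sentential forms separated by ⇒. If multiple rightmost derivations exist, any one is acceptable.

S ⇒ B S ⇒ B * B ⇒ B * a ⇒ * a * a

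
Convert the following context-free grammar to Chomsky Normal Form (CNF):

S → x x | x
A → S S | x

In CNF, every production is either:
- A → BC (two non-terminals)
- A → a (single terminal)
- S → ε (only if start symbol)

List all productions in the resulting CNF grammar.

TX → x; S → x; A → x; S → TX TX; A → S S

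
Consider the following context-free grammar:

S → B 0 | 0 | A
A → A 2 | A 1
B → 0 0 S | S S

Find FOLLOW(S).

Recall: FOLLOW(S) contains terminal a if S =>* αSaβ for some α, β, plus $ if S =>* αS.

We compute FOLLOW(S) using the standard algorithm.
FOLLOW(S) starts with {$}.
FIRST(A) = {}
FIRST(B) = {0}
FIRST(S) = {0}
FOLLOW(A) = {$, 0, 1, 2}
FOLLOW(B) = {0}
FOLLOW(S) = {$, 0}
Therefore, FOLLOW(S) = {$, 0}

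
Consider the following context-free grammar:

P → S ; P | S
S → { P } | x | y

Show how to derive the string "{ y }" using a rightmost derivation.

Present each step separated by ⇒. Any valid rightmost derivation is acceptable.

P ⇒ S ⇒ { P } ⇒ { S } ⇒ { y }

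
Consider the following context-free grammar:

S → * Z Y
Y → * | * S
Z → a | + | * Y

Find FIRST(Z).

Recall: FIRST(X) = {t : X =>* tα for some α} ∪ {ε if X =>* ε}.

We compute FIRST(Z) using the standard algorithm.
FIRST(S) = {*}
FIRST(Y) = {*}
FIRST(Z) = {*, +, a}
Therefore, FIRST(Z) = {*, +, a}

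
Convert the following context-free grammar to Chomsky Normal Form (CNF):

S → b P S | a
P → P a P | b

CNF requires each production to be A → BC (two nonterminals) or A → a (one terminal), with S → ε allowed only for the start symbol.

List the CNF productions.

TB → b; S → a; TA → a; P → b; S → TB X0; X0 → P S; P → P X1; X1 → TA P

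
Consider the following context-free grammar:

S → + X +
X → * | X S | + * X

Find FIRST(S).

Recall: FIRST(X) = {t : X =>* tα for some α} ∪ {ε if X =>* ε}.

We compute FIRST(S) using the standard algorithm.
FIRST(S) = {+}
FIRST(X) = {*, +}
Therefore, FIRST(S) = {+}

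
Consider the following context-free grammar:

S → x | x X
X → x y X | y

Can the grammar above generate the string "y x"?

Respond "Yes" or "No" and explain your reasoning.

No - no valid derivation exists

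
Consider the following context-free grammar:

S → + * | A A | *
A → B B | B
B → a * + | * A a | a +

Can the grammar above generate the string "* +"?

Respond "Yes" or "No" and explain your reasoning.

No - no valid derivation exists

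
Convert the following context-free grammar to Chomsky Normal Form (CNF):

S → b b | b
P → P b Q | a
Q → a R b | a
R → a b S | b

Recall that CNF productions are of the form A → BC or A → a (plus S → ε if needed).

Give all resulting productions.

TB → b; S → b; P → a; TA → a; Q → a; R → b; S → TB TB; P → P X0; X0 → TB Q; Q → TA X1; X1 → R TB; R → TA X2; X2 → TB S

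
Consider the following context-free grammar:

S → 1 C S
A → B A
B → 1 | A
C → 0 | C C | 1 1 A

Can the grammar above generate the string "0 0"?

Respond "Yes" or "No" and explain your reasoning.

No - no valid derivation exists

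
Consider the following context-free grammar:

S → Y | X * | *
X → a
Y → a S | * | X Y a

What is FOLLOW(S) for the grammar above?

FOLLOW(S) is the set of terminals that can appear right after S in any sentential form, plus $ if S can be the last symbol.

We compute FOLLOW(S) using the standard algorithm.
FOLLOW(S) starts with {$}.
FIRST(S) = {*, a}
FIRST(X) = {a}
FIRST(Y) = {*, a}
FOLLOW(S) = {$, a}
FOLLOW(X) = {*, a}
FOLLOW(Y) = {$, a}
Therefore, FOLLOW(S) = {$, a}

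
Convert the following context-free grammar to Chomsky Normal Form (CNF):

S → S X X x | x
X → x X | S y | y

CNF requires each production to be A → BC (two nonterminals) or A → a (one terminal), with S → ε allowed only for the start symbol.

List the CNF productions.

TX → x; S → x; TY → y; X → y; S → S X0; X0 → X X1; X1 → X TX; X → TX X; X → S TY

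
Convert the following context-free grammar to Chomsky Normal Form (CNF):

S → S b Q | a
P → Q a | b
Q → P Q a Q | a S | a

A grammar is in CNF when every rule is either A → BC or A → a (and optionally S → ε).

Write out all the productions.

TB → b; S → a; TA → a; P → b; Q → a; S → S X0; X0 → TB Q; P → Q TA; Q → P X1; X1 → Q X2; X2 → TA Q; Q → TA S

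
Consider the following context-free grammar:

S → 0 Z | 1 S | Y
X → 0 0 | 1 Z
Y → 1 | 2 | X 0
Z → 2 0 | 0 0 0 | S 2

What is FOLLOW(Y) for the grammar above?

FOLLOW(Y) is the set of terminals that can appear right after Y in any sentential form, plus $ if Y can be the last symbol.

We compute FOLLOW(Y) using the standard algorithm.
FOLLOW(S) starts with {$}.
FIRST(S) = {0, 1, 2}
FIRST(X) = {0, 1}
FIRST(Y) = {0, 1, 2}
FIRST(Z) = {0, 1, 2}
FOLLOW(S) = {$, 2}
FOLLOW(X) = {0}
FOLLOW(Y) = {$, 2}
FOLLOW(Z) = {$, 0, 2}
Therefore, FOLLOW(Y) = {$, 2}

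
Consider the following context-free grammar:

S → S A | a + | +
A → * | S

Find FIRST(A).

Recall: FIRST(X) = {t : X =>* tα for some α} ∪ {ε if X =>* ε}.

We compute FIRST(A) using the standard algorithm.
FIRST(A) = {*, +, a}
FIRST(S) = {+, a}
Therefore, FIRST(A) = {*, +, a}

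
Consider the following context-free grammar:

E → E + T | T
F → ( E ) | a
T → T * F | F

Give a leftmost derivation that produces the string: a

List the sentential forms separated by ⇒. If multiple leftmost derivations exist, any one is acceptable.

E ⇒ T ⇒ F ⇒ a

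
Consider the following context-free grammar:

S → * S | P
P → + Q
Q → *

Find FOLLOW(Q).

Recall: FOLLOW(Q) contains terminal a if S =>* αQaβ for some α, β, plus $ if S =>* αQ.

We compute FOLLOW(Q) using the standard algorithm.
FOLLOW(S) starts with {$}.
FIRST(P) = {+}
FIRST(Q) = {*}
FIRST(S) = {*, +}
FOLLOW(P) = {$}
FOLLOW(Q) = {$}
FOLLOW(S) = {$}
Therefore, FOLLOW(Q) = {$}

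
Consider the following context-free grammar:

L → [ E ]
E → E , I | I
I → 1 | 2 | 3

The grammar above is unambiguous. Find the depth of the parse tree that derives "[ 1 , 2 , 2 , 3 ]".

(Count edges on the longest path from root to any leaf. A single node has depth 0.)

6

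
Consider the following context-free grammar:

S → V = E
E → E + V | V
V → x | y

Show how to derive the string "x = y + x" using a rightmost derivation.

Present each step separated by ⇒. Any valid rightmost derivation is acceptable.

S ⇒ V = E ⇒ V = E + V ⇒ V = E + x ⇒ V = V + x ⇒ V = y + x ⇒ x = y + x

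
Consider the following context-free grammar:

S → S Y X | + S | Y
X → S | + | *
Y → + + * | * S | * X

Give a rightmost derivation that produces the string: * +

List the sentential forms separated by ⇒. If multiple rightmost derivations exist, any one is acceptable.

S ⇒ Y ⇒ * X ⇒ * +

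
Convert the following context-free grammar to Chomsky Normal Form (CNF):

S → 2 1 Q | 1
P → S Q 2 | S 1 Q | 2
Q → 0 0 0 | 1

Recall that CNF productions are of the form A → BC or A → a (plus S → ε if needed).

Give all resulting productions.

T2 → 2; T1 → 1; S → 1; P → 2; T0 → 0; Q → 1; S → T2 X0; X0 → T1 Q; P → S X1; X1 → Q T2; P → S X2; X2 → T1 Q; Q → T0 X3; X3 → T0 T0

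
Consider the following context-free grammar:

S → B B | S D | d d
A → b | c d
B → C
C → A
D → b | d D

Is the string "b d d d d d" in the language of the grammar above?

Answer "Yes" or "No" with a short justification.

No - no valid derivation exists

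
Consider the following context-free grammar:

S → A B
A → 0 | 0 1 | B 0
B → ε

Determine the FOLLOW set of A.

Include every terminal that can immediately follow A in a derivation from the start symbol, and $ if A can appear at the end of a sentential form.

We compute FOLLOW(A) using the standard algorithm.
FOLLOW(S) starts with {$}.
FIRST(A) = {0}
FIRST(B) = {ε}
FIRST(S) = {0}
FOLLOW(A) = {$}
FOLLOW(B) = {$, 0}
FOLLOW(S) = {$}
Therefore, FOLLOW(A) = {$}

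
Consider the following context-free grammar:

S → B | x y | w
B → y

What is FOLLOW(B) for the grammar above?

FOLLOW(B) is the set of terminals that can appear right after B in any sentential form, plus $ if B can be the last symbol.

We compute FOLLOW(B) using the standard algorithm.
FOLLOW(S) starts with {$}.
FIRST(B) = {y}
FIRST(S) = {w, x, y}
FOLLOW(B) = {$}
FOLLOW(S) = {$}
Therefore, FOLLOW(B) = {$}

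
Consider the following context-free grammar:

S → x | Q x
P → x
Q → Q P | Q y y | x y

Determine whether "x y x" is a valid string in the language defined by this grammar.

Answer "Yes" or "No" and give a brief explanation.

Yes - a valid derivation exists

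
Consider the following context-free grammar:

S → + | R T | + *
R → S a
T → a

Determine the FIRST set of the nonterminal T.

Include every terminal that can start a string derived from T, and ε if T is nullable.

We compute FIRST(T) using the standard algorithm.
FIRST(R) = {+}
FIRST(S) = {+}
FIRST(T) = {a}
Therefore, FIRST(T) = {a}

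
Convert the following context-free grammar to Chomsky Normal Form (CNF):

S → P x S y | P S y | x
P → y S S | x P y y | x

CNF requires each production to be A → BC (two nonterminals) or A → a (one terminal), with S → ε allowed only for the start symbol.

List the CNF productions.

TX → x; TY → y; S → x; P → x; S → P X0; X0 → TX X1; X1 → S TY; S → P X2; X2 → S TY; P → TY X3; X3 → S S; P → TX X4; X4 → P X5; X5 → TY TY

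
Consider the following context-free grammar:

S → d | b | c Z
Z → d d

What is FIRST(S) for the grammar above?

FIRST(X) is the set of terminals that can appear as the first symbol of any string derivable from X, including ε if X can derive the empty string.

We compute FIRST(S) using the standard algorithm.
FIRST(S) = {b, c, d}
FIRST(Z) = {d}
Therefore, FIRST(S) = {b, c, d}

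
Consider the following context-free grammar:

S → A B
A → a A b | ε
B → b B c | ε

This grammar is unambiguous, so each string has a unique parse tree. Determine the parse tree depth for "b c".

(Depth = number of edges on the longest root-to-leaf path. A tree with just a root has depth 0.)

3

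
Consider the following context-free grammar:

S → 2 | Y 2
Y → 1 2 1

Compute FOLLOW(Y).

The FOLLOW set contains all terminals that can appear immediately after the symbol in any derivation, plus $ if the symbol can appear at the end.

We compute FOLLOW(Y) using the standard algorithm.
FOLLOW(S) starts with {$}.
FIRST(S) = {1, 2}
FIRST(Y) = {1}
FOLLOW(S) = {$}
FOLLOW(Y) = {2}
Therefore, FOLLOW(Y) = {2}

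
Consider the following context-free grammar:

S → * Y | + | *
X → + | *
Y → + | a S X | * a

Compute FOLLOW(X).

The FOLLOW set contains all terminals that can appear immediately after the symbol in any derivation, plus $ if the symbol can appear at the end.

We compute FOLLOW(X) using the standard algorithm.
FOLLOW(S) starts with {$}.
FIRST(S) = {*, +}
FIRST(X) = {*, +}
FIRST(Y) = {*, +, a}
FOLLOW(S) = {$, *, +}
FOLLOW(X) = {$, *, +}
FOLLOW(Y) = {$, *, +}
Therefore, FOLLOW(X) = {$, *, +}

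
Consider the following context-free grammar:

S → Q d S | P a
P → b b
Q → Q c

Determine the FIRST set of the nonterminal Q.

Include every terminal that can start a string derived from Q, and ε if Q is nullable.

We compute FIRST(Q) using the standard algorithm.
FIRST(P) = {b}
FIRST(Q) = {}
FIRST(S) = {b}
Therefore, FIRST(Q) = {}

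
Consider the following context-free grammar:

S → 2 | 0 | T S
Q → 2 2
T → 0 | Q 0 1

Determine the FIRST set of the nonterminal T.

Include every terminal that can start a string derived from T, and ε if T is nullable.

We compute FIRST(T) using the standard algorithm.
FIRST(Q) = {2}
FIRST(S) = {0, 2}
FIRST(T) = {0, 2}
Therefore, FIRST(T) = {0, 2}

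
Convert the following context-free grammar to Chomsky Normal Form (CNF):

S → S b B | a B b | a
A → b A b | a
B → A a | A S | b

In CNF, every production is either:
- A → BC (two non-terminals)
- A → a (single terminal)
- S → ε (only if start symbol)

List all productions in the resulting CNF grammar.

TB → b; TA → a; S → a; A → a; B → b; S → S X0; X0 → TB B; S → TA X1; X1 → B TB; A → TB X2; X2 → A TB; B → A TA; B → A S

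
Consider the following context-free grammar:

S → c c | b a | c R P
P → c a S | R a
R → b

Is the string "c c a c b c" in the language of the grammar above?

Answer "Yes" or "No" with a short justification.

No - no valid derivation exists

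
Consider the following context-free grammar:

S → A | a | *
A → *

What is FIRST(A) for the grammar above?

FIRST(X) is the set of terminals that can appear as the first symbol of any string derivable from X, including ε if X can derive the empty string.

We compute FIRST(A) using the standard algorithm.
FIRST(A) = {*}
FIRST(S) = {*, a}
Therefore, FIRST(A) = {*}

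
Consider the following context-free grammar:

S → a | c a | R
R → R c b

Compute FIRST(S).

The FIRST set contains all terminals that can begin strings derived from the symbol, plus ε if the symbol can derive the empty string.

We compute FIRST(S) using the standard algorithm.
FIRST(R) = {}
FIRST(S) = {a, c}
Therefore, FIRST(S) = {a, c}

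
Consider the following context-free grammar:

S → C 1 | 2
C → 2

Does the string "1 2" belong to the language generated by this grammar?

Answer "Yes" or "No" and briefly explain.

No - no valid derivation exists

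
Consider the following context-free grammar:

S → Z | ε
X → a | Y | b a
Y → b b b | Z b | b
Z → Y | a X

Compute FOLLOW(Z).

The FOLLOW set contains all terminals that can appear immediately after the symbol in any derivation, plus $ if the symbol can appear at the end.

We compute FOLLOW(Z) using the standard algorithm.
FOLLOW(S) starts with {$}.
FIRST(S) = {a, b, ε}
FIRST(X) = {a, b}
FIRST(Y) = {a, b}
FIRST(Z) = {a, b}
FOLLOW(S) = {$}
FOLLOW(X) = {$, b}
FOLLOW(Y) = {$, b}
FOLLOW(Z) = {$, b}
Therefore, FOLLOW(Z) = {$, b}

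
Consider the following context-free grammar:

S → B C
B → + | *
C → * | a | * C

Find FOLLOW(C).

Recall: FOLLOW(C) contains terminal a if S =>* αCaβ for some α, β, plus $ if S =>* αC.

We compute FOLLOW(C) using the standard algorithm.
FOLLOW(S) starts with {$}.
FIRST(B) = {*, +}
FIRST(C) = {*, a}
FIRST(S) = {*, +}
FOLLOW(B) = {*, a}
FOLLOW(C) = {$}
FOLLOW(S) = {$}
Therefore, FOLLOW(C) = {$}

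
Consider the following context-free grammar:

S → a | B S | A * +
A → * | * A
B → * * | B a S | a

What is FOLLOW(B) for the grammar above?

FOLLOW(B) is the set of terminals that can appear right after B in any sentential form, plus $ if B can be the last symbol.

We compute FOLLOW(B) using the standard algorithm.
FOLLOW(S) starts with {$}.
FIRST(A) = {*}
FIRST(B) = {*, a}
FIRST(S) = {*, a}
FOLLOW(A) = {*}
FOLLOW(B) = {*, a}
FOLLOW(S) = {$, *, a}
Therefore, FOLLOW(B) = {*, a}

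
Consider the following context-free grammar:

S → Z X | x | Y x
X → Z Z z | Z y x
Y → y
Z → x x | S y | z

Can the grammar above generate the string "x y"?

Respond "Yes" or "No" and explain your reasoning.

No - no valid derivation exists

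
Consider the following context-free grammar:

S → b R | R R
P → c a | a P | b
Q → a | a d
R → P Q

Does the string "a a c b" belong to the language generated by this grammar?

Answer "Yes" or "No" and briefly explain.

No - no valid derivation exists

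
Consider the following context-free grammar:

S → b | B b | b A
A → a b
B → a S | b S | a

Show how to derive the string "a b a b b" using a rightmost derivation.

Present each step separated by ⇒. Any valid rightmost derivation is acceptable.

S ⇒ B b ⇒ a S b ⇒ a b A b ⇒ a b a b b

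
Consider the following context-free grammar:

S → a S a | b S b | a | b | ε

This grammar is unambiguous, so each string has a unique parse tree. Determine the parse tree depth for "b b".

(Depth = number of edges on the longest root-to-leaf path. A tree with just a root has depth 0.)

2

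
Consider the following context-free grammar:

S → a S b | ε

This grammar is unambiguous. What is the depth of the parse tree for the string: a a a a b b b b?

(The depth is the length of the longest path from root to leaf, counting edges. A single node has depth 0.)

5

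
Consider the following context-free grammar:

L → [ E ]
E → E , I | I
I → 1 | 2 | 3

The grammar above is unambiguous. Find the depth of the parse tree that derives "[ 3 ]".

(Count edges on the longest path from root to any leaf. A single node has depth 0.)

3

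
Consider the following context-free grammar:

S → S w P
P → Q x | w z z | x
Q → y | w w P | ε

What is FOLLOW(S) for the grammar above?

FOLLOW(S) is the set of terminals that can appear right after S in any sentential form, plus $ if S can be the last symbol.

We compute FOLLOW(S) using the standard algorithm.
FOLLOW(S) starts with {$}.
FIRST(P) = {w, x, y}
FIRST(Q) = {w, y, ε}
FIRST(S) = {}
FOLLOW(P) = {$, w, x}
FOLLOW(Q) = {x}
FOLLOW(S) = {$, w}
Therefore, FOLLOW(S) = {$, w}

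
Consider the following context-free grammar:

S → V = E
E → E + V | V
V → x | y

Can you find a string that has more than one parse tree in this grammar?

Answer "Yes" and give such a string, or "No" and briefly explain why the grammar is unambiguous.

No - the grammar is unambiguous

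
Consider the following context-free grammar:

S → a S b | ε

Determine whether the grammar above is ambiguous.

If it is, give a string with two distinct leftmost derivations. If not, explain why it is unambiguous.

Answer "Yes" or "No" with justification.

No - the grammar is unambiguous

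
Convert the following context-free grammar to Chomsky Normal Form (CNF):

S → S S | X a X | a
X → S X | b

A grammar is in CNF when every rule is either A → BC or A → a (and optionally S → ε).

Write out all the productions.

TA → a; S → a; X → b; S → S S; S → X X0; X0 → TA X; X → S X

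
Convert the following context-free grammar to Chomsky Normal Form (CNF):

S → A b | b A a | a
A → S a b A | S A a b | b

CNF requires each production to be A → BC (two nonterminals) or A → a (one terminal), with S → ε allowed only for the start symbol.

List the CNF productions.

TB → b; TA → a; S → a; A → b; S → A TB; S → TB X0; X0 → A TA; A → S X1; X1 → TA X2; X2 → TB A; A → S X3; X3 → A X4; X4 → TA TB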